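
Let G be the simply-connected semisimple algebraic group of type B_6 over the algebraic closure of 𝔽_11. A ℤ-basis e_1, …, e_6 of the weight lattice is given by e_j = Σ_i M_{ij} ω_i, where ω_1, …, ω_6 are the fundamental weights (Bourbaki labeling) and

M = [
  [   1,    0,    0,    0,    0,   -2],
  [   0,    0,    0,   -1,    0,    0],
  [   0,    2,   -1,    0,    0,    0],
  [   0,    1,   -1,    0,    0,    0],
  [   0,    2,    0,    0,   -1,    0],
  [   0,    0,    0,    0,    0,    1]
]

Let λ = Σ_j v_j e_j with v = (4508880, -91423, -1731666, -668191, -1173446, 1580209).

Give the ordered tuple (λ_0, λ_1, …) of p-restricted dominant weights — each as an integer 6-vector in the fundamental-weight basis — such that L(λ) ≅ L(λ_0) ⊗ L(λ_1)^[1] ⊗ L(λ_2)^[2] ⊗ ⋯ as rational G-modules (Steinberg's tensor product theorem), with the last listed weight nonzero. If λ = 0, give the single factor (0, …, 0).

((5, 7, 9, 0, 6, 4), (3, 2, 1, 8, 8, 6), (1, 0, 7, 3, 2, 2), (1, 7, 8, 0, 7, 10), (4, 1, 6, 2, 1, 8), (8, 4, 9, 10, 6, 9))

Change of basis e → ω: c = M·v where v = (4508880, -91423, -1731666, -668191, -1173446, 1580209):
  c_1 = 1*4508880 + 0*-91423 + 0*-1731666 + 0*-668191 + 0*-1173446 + -2*1580209 = 1348462
  c_2 = 0*4508880 + 0*-91423 + 0*-1731666 + -1*-668191 + 0*-1173446 + 0*1580209 = 668191
  c_3 = 0*4508880 + 2*-91423 + -1*-1731666 + 0*-668191 + 0*-1173446 + 0*1580209 = 1548820
  c_4 = 0*4508880 + 1*-91423 + -1*-1731666 + 0*-668191 + 0*-1173446 + 0*1580209 = 1640243
  c_5 = 0*4508880 + 2*-91423 + 0*-1731666 + 0*-668191 + -1*-1173446 + 0*1580209 = 990600
  c_6 = 0*4508880 + 0*-91423 + 0*-1731666 + 0*-668191 + 0*-1173446 + 1*1580209 = 1580209
Writing each c_i in base p = 11:
  c_1 = 1348462 = 5·11^0 + 3·11^1 + 1·11^2 + 1·11^3 + 4·11^4 + 8·11^5
  c_2 = 668191 = 7·11^0 + 2·11^1 + 0·11^2 + 7·11^3 + 1·11^4 + 4·11^5
  c_3 = 1548820 = 9·11^0 + 1·11^1 + 7·11^2 + 8·11^3 + 6·11^4 + 9·11^5
  c_4 = 1640243 = 0·11^0 + 8·11^1 + 3·11^2 + 0·11^3 + 2·11^4 + 10·11^5
  c_5 = 990600 = 6·11^0 + 8·11^1 + 2·11^2 + 7·11^3 + 1·11^4 + 6·11^5
  c_6 = 1580209 = 4·11^0 + 6·11^1 + 2·11^2 + 10·11^3 + 8·11^4 + 9·11^5
Factor λ_0 = (5, 7, 9, 0, 6, 4)
Factor λ_1 = (3, 2, 1, 8, 8, 6)
Factor λ_2 = (1, 0, 7, 3, 2, 2)
Factor λ_3 = (1, 7, 8, 0, 7, 10)
Factor λ_4 = (4, 1, 6, 2, 1, 8)
Factor λ_5 = (8, 4, 9, 10, 6, 9)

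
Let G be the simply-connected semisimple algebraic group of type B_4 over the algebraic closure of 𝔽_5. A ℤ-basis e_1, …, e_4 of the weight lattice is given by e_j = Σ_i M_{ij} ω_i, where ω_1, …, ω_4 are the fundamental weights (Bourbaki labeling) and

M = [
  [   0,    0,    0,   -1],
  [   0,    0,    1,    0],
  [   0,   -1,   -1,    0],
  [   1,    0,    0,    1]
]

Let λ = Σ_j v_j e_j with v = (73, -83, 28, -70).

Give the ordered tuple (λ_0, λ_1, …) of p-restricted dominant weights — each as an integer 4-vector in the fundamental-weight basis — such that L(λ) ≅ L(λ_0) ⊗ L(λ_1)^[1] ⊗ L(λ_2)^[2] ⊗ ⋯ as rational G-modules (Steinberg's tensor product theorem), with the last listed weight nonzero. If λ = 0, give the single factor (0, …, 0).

((0, 3, 0, 3), (4, 0, 1, 0), (2, 1, 2, 0))

In the fundamental-weight basis, λ has coordinates c = M·v (v = (73, -83, 28, -70)):
  c_1 = 0*73 + 0*-83 + 0*28 + -1*-70 = 70
  c_2 = 0*73 + 0*-83 + 1*28 + 0*-70 = 28
  c_3 = 0*73 + -1*-83 + -1*28 + 0*-70 = 55
  c_4 = 1*73 + 0*-83 + 0*28 + 1*-70 = 3
Expand coordinatewise in base 5:
  c_1 = 70 = 0·5^0 + 4·5^1 + 2·5^2
  c_2 = 28 = 3·5^0 + 0·5^1 + 1·5^2
  c_3 = 55 = 0·5^0 + 1·5^1 + 2·5^2
  c_4 = 3 = 3·5^0
p-restricted factor λ_0 = (0, 3, 0, 3)
p-restricted factor λ_1 = (4, 0, 1, 0)
p-restricted factor λ_2 = (2, 1, 2, 0)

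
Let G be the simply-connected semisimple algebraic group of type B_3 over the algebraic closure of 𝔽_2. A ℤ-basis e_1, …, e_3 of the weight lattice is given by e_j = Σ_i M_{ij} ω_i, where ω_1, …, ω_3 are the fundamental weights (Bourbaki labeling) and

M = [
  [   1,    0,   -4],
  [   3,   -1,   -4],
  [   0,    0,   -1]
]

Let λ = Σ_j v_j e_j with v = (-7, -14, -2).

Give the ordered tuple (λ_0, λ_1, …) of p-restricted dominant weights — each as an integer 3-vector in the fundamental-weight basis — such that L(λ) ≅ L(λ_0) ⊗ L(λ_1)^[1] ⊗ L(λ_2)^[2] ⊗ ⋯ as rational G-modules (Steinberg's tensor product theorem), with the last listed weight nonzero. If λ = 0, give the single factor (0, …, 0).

((1, 1, 0), (0, 0, 1))

ω-coordinates c = M·v, v = (-7, -14, -2):
  c_1 = (1)·(-7) + (0)·(-14) + (-4)·(-2) = 1
  c_2 = (3)·(-7) + (-1)·(-14) + (-4)·(-2) = 1
  c_3 = (0)·(-7) + (0)·(-14) + (-1)·(-2) = 2
Base-2 expansion of each c_i:
  c_1 = 1 = 1·2^0
  c_2 = 1 = 1·2^0
  c_3 = 2 = 0·2^0 + 1·2^1
λ_0 = (1, 1, 0)
λ_1 = (0, 0, 1)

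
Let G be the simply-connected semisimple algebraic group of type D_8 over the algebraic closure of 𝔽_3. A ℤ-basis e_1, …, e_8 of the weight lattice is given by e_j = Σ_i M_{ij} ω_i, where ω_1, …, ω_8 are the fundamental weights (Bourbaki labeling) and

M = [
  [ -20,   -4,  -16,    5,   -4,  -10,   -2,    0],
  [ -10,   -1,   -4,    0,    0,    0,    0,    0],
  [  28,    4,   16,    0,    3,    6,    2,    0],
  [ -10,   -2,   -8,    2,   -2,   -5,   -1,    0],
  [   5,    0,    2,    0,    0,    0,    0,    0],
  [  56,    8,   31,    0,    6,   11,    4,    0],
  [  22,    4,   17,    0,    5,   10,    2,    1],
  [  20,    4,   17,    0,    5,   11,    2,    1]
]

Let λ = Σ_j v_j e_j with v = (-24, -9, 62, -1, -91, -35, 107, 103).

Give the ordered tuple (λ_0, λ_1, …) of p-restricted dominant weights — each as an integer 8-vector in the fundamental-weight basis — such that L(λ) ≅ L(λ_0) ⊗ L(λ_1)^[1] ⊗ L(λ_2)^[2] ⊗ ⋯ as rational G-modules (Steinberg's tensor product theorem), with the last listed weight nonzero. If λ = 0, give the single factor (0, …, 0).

Change of basis e → ω: c = M·v where v = (-24, -9, 62, -1, -91, -35, 107, 103):
  c_1 = (-20)·(-24) + (-4)·(-9) + (-16)·(62) + (5)·(-1) + (-4)·(-91) + (-10)·(-35) + (-2)·(107) + (0)·(103) = 19
  c_2 = (-10)·(-24) + (-1)·(-9) + (-4)·(62) + (0)·(-1) + (0)·(-91) + (0)·(-35) + (0)·(107) + (0)·(103) = 1
  c_3 = (28)·(-24) + (4)·(-9) + (16)·(62) + (0)·(-1) + (3)·(-91) + (6)·(-35) + (2)·(107) + (0)·(103) = 15
  c_4 = (-10)·(-24) + (-2)·(-9) + (-8)·(62) + (2)·(-1) + (-2)·(-91) + (-5)·(-35) + (-1)·(107) + (0)·(103) = 10
  c_5 = (5)·(-24) + (0)·(-9) + (2)·(62) + (0)·(-1) + (0)·(-91) + (0)·(-35) + (0)·(107) + (0)·(103) = 4
  c_6 = (56)·(-24) + (8)·(-9) + (31)·(62) + (0)·(-1) + (6)·(-91) + (11)·(-35) + (4)·(107) + (0)·(103) = 3
  c_7 = (22)·(-24) + (4)·(-9) + (17)·(62) + (0)·(-1) + (5)·(-91) + (10)·(-35) + (2)·(107) + (1)·(103) = 2
  c_8 = (20)·(-24) + (4)·(-9) + (17)·(62) + (0)·(-1) + (5)·(-91) + (11)·(-35) + (2)·(107) + (1)·(103) = 15
Base-3 expansion of each c_i:
  c_1 = 19 = 1·3^0 + 0·3^1 + 2·3^2
  c_2 = 1 = 1·3^0
  c_3 = 15 = 0·3^0 + 2·3^1 + 1·3^2
  c_4 = 10 = 1·3^0 + 0·3^1 + 1·3^2
  c_5 = 4 = 1·3^0 + 1·3^1
  c_6 = 3 = 0·3^0 + 1·3^1
  c_7 = 2 = 2·3^0
  c_8 = 15 = 0·3^0 + 2·3^1 + 1·3^2
Factor λ_0 = (1, 1, 0, 1, 1, 0, 2, 0)
Factor λ_1 = (0, 0, 2, 0, 1, 1, 0, 2)
Factor λ_2 = (2, 0, 1, 1, 0, 0, 0, 1)

((1, 1, 0, 1, 1, 0, 2, 0), (0, 0, 2, 0, 1, 1, 0, 2), (2, 0, 1, 1, 0, 0, 0, 1))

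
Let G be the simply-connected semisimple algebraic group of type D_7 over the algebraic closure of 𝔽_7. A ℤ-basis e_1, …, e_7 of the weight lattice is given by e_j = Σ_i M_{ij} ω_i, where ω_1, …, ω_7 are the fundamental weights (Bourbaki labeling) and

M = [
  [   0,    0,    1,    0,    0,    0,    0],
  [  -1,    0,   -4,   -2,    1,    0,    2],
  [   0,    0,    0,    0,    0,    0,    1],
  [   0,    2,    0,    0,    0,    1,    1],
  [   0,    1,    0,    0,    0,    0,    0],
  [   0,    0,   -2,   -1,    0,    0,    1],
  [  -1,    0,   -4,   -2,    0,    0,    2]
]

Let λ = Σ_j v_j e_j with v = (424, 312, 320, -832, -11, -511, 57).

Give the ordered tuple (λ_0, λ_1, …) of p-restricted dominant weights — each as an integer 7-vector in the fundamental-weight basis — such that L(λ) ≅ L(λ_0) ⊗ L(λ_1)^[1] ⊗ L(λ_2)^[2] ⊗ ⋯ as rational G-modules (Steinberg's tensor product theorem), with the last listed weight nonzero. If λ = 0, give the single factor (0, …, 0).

ω-coordinates c = M·v, v = (424, 312, 320, -832, -11, -511, 57):
  c_1 = 0*424 + 0*312 + 1*320 + 0*-832 + 0*-11 + 0*-511 + 0*57 = 320
  c_2 = -1*424 + 0*312 + -4*320 + -2*-832 + 1*-11 + 0*-511 + 2*57 = 63
  c_3 = 0*424 + 0*312 + 0*320 + 0*-832 + 0*-11 + 0*-511 + 1*57 = 57
  c_4 = 0*424 + 2*312 + 0*320 + 0*-832 + 0*-11 + 1*-511 + 1*57 = 170
  c_5 = 0*424 + 1*312 + 0*320 + 0*-832 + 0*-11 + 0*-511 + 0*57 = 312
  c_6 = 0*424 + 0*312 + -2*320 + -1*-832 + 0*-11 + 0*-511 + 1*57 = 249
  c_7 = -1*424 + 0*312 + -4*320 + -2*-832 + 0*-11 + 0*-511 + 2*57 = 74
Base-7 expansion of each c_i:
  c_1 = 320 = 5·7^0 + 3·7^1 + 6·7^2
  c_2 = 63 = 0·7^0 + 2·7^1 + 1·7^2
  c_3 = 57 = 1·7^0 + 1·7^1 + 1·7^2
  c_4 = 170 = 2·7^0 + 3·7^1 + 3·7^2
  c_5 = 312 = 4·7^0 + 2·7^1 + 6·7^2
  c_6 = 249 = 4·7^0 + 0·7^1 + 5·7^2
  c_7 = 74 = 4·7^0 + 3·7^1 + 1·7^2
Factor λ_0 = (5, 0, 1, 2, 4, 4, 4)
Factor λ_1 = (3, 2, 1, 3, 2, 0, 3)
Factor λ_2 = (6, 1, 1, 3, 6, 5, 1)

((5, 0, 1, 2, 4, 4, 4), (3, 2, 1, 3, 2, 0, 3), (6, 1, 1, 3, 6, 5, 1))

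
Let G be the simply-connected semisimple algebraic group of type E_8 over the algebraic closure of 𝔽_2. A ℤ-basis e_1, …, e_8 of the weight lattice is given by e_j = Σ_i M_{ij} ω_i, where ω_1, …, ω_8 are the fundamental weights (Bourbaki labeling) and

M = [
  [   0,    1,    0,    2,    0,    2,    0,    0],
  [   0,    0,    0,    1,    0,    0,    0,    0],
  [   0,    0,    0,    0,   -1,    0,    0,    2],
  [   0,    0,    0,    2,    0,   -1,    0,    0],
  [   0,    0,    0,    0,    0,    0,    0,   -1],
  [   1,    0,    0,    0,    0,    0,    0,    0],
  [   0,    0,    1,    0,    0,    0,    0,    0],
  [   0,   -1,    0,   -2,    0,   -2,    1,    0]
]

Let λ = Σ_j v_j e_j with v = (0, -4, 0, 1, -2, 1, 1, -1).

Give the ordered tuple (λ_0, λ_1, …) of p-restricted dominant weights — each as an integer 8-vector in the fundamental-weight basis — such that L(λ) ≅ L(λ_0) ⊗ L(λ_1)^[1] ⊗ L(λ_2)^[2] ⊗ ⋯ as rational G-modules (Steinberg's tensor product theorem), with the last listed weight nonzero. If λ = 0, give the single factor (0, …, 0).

ω-coordinates c = M·v, v = (0, -4, 0, 1, -2, 1, 1, -1):
  c_1 = 0*0 + 1*-4 + 0*0 + 2*1 + 0*-2 + 2*1 + 0*1 + 0*-1 = 0
  c_2 = 0*0 + 0*-4 + 0*0 + 1*1 + 0*-2 + 0*1 + 0*1 + 0*-1 = 1
  c_3 = 0*0 + 0*-4 + 0*0 + 0*1 + -1*-2 + 0*1 + 0*1 + 2*-1 = 0
  c_4 = 0*0 + 0*-4 + 0*0 + 2*1 + 0*-2 + -1*1 + 0*1 + 0*-1 = 1
  c_5 = 0*0 + 0*-4 + 0*0 + 0*1 + 0*-2 + 0*1 + 0*1 + -1*-1 = 1
  c_6 = 1*0 + 0*-4 + 0*0 + 0*1 + 0*-2 + 0*1 + 0*1 + 0*-1 = 0
  c_7 = 0*0 + 0*-4 + 1*0 + 0*1 + 0*-2 + 0*1 + 0*1 + 0*-1 = 0
  c_8 = 0*0 + -1*-4 + 0*0 + -2*1 + 0*-2 + -2*1 + 1*1 + 0*-1 = 1
Writing each c_i in base p = 2:
  c_1 = 0
  c_2 = 1 = 1·2^0
  c_3 = 0
  c_4 = 1 = 1·2^0
  c_5 = 1 = 1·2^0
  c_6 = 0
  c_7 = 0
  c_8 = 1 = 1·2^0
λ_0 = (0, 1, 0, 1, 1, 0, 0, 1)

((0, 1, 0, 1, 1, 0, 0, 1),)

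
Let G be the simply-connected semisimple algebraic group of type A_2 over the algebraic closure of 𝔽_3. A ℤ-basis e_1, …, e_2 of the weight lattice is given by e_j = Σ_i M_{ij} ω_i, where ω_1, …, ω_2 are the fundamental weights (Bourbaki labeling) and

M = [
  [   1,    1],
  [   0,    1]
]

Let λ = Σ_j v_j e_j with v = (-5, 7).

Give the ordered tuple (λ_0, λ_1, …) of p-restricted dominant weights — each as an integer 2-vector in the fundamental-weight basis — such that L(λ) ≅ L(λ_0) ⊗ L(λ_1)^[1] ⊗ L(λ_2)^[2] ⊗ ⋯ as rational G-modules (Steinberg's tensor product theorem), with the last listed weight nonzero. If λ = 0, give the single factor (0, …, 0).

((2, 1), (0, 2))

Compute c_i = Σ_j M_{ij} v_j with v = (-5, 7):
  c_1 = (1)·(-5) + (1)·(7) = 2
  c_2 = (0)·(-5) + (1)·(7) = 7
p = 3; digits c_i = Σ_j d_{ij}·3^j, 0 ≤ d_{ij} < 3:
  c_1 = 2 = 2·3^0
  c_2 = 7 = 1·3^0 + 2·3^1
Factor λ_0 = (2, 1)
Factor λ_1 = (0, 2)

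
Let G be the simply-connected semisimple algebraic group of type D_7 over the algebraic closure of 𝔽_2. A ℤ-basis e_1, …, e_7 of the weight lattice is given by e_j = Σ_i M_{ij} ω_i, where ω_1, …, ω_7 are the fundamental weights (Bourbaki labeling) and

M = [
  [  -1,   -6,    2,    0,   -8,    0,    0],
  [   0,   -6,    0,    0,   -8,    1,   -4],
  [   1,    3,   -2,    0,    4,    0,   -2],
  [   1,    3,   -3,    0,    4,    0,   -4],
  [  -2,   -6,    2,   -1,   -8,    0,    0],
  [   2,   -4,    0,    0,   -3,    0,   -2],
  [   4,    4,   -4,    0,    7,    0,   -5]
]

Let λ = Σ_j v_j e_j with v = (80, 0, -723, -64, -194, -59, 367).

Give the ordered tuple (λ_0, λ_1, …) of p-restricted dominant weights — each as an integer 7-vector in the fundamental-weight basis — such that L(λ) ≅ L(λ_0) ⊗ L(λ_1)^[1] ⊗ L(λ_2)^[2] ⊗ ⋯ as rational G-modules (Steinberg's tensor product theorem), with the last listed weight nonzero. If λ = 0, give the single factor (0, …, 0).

((0, 1, 0, 1, 0, 0, 1), (1, 0, 0, 0, 1, 0, 1), (0, 0, 0, 1, 0, 0, 0), (1, 1, 0, 0, 1, 1, 0), (1, 1, 1, 0, 0, 0, 1))

In the fundamental-weight basis, λ has coordinates c = M·v (v = (80, 0, -723, -64, -194, -59, 367)):
  c_1 = (-1)·(80) + (-6)·(0) + (2)·(-723) + (0)·(-64) + (-8)·(-194) + (0)·(-59) + (0)·(367) = 26
  c_2 = (0)·(80) + (-6)·(0) + (0)·(-723) + (0)·(-64) + (-8)·(-194) + (1)·(-59) + (-4)·(367) = 25
  c_3 = (1)·(80) + (3)·(0) + (-2)·(-723) + (0)·(-64) + (4)·(-194) + (0)·(-59) + (-2)·(367) = 16
  c_4 = (1)·(80) + (3)·(0) + (-3)·(-723) + (0)·(-64) + (4)·(-194) + (0)·(-59) + (-4)·(367) = 5
  c_5 = (-2)·(80) + (-6)·(0) + (2)·(-723) + (-1)·(-64) + (-8)·(-194) + (0)·(-59) + (0)·(367) = 10
  c_6 = (2)·(80) + (-4)·(0) + (0)·(-723) + (0)·(-64) + (-3)·(-194) + (0)·(-59) + (-2)·(367) = 8
  c_7 = (4)·(80) + (4)·(0) + (-4)·(-723) + (0)·(-64) + (7)·(-194) + (0)·(-59) + (-5)·(367) = 19
p = 2; digits c_i = Σ_j d_{ij}·2^j, 0 ≤ d_{ij} < 2:
  c_1 = 26 = 0·2^0 + 1·2^1 + 0·2^2 + 1·2^3 + 1·2^4
  c_2 = 25 = 1·2^0 + 0·2^1 + 0·2^2 + 1·2^3 + 1·2^4
  c_3 = 16 = 0·2^0 + 0·2^1 + 0·2^2 + 0·2^3 + 1·2^4
  c_4 = 5 = 1·2^0 + 0·2^1 + 1·2^2
  c_5 = 10 = 0·2^0 + 1·2^1 + 0·2^2 + 1·2^3
  c_6 = 8 = 0·2^0 + 0·2^1 + 0·2^2 + 1·2^3
  c_7 = 19 = 1·2^0 + 1·2^1 + 0·2^2 + 0·2^3 + 1·2^4
Factor λ_0 = (0, 1, 0, 1, 0, 0, 1)
Factor λ_1 = (1, 0, 0, 0, 1, 0, 1)
Factor λ_2 = (0, 0, 0, 1, 0, 0, 0)
Factor λ_3 = (1, 1, 0, 0, 1, 1, 0)
Factor λ_4 = (1, 1, 1, 0, 0, 0, 1)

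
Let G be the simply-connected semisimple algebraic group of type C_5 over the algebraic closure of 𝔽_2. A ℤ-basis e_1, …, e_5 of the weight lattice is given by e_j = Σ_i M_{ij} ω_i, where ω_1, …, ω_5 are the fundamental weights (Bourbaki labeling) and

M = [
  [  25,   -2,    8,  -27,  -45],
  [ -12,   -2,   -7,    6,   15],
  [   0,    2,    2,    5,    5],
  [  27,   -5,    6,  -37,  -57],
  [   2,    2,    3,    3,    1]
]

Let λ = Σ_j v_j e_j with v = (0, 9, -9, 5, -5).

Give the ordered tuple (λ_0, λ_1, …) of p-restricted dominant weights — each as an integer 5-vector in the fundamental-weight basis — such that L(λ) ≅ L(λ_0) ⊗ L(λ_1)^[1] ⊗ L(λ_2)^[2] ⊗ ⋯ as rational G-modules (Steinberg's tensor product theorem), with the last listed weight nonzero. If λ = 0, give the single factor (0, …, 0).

Compute c_i = Σ_j M_{ij} v_j with v = (0, 9, -9, 5, -5):
  c_1 = 25·0 + (-2)·(9) + (8)·(-9) + (-27)·(5) + (-45)·(-5) = 0
  c_2 = (-12)·(0) + (-2)·(9) + (-7)·(-9) + 6·5 + (15)·(-5) = 0
  c_3 = 0·0 + 2·9 + (2)·(-9) + 5·5 + (5)·(-5) = 0
  c_4 = 27·0 + (-5)·(9) + (6)·(-9) + (-37)·(5) + (-57)·(-5) = 1
  c_5 = 2·0 + 2·9 + (3)·(-9) + 3·5 + (1)·(-5) = 1
Writing each c_i in base p = 2:
  c_1 = 0
  c_2 = 0
  c_3 = 0
  c_4 = 1 = 1·2^0
  c_5 = 1 = 1·2^0
Factor λ_0 = (0, 0, 0, 1, 1)

((0, 0, 0, 1, 1),)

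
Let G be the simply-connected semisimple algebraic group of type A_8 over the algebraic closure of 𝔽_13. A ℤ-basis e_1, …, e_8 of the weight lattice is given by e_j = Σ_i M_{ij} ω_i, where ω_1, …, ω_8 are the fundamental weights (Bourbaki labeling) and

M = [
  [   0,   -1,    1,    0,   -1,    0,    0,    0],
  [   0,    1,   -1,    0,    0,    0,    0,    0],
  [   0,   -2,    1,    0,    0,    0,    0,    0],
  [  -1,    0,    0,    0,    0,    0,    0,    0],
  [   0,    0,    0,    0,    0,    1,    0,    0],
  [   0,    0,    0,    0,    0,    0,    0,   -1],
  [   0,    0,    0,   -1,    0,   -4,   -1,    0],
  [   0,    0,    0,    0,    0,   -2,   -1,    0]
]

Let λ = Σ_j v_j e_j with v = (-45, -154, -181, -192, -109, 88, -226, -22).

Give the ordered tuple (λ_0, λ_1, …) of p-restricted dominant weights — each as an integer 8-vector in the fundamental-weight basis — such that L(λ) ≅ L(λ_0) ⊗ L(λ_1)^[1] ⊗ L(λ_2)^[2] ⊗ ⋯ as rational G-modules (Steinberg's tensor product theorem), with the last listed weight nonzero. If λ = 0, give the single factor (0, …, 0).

((4, 1, 10, 6, 10, 9, 1, 11), (6, 2, 9, 3, 6, 1, 5, 3))

Change of basis e → ω: c = M·v where v = (-45, -154, -181, -192, -109, 88, -226, -22):
  c_1 = 0*-45 + -1*-154 + 1*-181 + 0*-192 + -1*-109 + 0*88 + 0*-226 + 0*-22 = 82
  c_2 = 0*-45 + 1*-154 + -1*-181 + 0*-192 + 0*-109 + 0*88 + 0*-226 + 0*-22 = 27
  c_3 = 0*-45 + -2*-154 + 1*-181 + 0*-192 + 0*-109 + 0*88 + 0*-226 + 0*-22 = 127
  c_4 = -1*-45 + 0*-154 + 0*-181 + 0*-192 + 0*-109 + 0*88 + 0*-226 + 0*-22 = 45
  c_5 = 0*-45 + 0*-154 + 0*-181 + 0*-192 + 0*-109 + 1*88 + 0*-226 + 0*-22 = 88
  c_6 = 0*-45 + 0*-154 + 0*-181 + 0*-192 + 0*-109 + 0*88 + 0*-226 + -1*-22 = 22
  c_7 = 0*-45 + 0*-154 + 0*-181 + -1*-192 + 0*-109 + -4*88 + -1*-226 + 0*-22 = 66
  c_8 = 0*-45 + 0*-154 + 0*-181 + 0*-192 + 0*-109 + -2*88 + -1*-226 + 0*-22 = 50
Base-13 expansion of each c_i:
  c_1 = 82 = 4·13^0 + 6·13^1
  c_2 = 27 = 1·13^0 + 2·13^1
  c_3 = 127 = 10·13^0 + 9·13^1
  c_4 = 45 = 6·13^0 + 3·13^1
  c_5 = 88 = 10·13^0 + 6·13^1
  c_6 = 22 = 9·13^0 + 1·13^1
  c_7 = 66 = 1·13^0 + 5·13^1
  c_8 = 50 = 11·13^0 + 3·13^1
p-restricted factor λ_0 = (4, 1, 10, 6, 10, 9, 1, 11)
p-restricted factor λ_1 = (6, 2, 9, 3, 6, 1, 5, 3)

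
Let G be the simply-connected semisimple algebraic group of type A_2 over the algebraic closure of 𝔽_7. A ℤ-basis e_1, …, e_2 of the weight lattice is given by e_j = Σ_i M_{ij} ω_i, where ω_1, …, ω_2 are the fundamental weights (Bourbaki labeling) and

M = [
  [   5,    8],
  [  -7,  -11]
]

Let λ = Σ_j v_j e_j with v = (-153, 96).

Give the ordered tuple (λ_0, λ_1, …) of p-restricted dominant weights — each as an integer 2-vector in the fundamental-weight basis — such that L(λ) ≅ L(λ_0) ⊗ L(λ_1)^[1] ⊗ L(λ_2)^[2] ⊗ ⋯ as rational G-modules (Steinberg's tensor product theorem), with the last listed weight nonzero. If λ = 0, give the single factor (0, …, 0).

((3, 1), (0, 2))

In the fundamental-weight basis, λ has coordinates c = M·v (v = (-153, 96)):
  c_1 = (5)·(-153) + (8)·(96) = 3
  c_2 = (-7)·(-153) + (-11)·(96) = 15
Writing each c_i in base p = 7:
  c_1 = 3 = 3·7^0
  c_2 = 15 = 1·7^0 + 2·7^1
λ_0 = (3, 1)
λ_1 = (0, 2)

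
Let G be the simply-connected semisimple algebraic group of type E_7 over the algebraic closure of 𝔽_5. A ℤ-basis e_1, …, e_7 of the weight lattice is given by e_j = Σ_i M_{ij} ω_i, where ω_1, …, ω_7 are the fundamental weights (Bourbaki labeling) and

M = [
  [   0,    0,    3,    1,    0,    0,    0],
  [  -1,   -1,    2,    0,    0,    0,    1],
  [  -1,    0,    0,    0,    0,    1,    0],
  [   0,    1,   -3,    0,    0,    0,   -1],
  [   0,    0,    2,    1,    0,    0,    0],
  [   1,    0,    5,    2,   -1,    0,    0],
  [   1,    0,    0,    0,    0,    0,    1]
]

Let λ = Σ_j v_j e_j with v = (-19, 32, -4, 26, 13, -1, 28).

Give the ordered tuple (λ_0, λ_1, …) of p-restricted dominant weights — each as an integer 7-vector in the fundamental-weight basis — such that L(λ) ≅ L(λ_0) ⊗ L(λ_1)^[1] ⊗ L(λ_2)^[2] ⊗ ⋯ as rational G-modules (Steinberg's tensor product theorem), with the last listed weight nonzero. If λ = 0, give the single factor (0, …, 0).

In the fundamental-weight basis, λ has coordinates c = M·v (v = (-19, 32, -4, 26, 13, -1, 28)):
  c_1 = (0)·(-19) + 0·32 + (3)·(-4) + 1·26 + 0·13 + (0)·(-1) + 0·28 = 14
  c_2 = (-1)·(-19) + (-1)·(32) + (2)·(-4) + 0·26 + 0·13 + (0)·(-1) + 1·28 = 7
  c_3 = (-1)·(-19) + 0·32 + (0)·(-4) + 0·26 + 0·13 + (1)·(-1) + 0·28 = 18
  c_4 = (0)·(-19) + 1·32 + (-3)·(-4) + 0·26 + 0·13 + (0)·(-1) + (-1)·(28) = 16
  c_5 = (0)·(-19) + 0·32 + (2)·(-4) + 1·26 + 0·13 + (0)·(-1) + 0·28 = 18
  c_6 = (1)·(-19) + 0·32 + (5)·(-4) + 2·26 + (-1)·(13) + (0)·(-1) + 0·28 = 0
  c_7 = (1)·(-19) + 0·32 + (0)·(-4) + 0·26 + 0·13 + (0)·(-1) + 1·28 = 9
p = 5; digits c_i = Σ_j d_{ij}·5^j, 0 ≤ d_{ij} < 5:
  c_1 = 14 = 4·5^0 + 2·5^1
  c_2 = 7 = 2·5^0 + 1·5^1
  c_3 = 18 = 3·5^0 + 3·5^1
  c_4 = 16 = 1·5^0 + 3·5^1
  c_5 = 18 = 3·5^0 + 3·5^1
  c_6 = 0
  c_7 = 9 = 4·5^0 + 1·5^1
λ_0 = (4, 2, 3, 1, 3, 0, 4)
λ_1 = (2, 1, 3, 3, 3, 0, 1)

((4, 2, 3, 1, 3, 0, 4), (2, 1, 3, 3, 3, 0, 1))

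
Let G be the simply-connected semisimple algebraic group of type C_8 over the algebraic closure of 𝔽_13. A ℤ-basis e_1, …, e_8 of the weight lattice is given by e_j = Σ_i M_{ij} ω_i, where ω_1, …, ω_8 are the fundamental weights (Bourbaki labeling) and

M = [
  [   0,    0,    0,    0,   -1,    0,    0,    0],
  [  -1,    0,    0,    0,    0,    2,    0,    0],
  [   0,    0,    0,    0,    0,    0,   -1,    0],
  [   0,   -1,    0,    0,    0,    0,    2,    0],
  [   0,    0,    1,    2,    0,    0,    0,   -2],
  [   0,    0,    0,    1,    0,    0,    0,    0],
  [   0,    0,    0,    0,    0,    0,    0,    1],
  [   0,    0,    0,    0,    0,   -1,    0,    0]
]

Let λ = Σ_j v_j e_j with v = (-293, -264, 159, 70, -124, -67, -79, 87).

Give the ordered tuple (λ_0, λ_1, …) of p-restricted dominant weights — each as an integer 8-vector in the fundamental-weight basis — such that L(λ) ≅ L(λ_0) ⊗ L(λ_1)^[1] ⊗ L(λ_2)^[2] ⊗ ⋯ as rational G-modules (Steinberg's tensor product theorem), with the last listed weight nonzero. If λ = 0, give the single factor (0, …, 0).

((7, 3, 1, 2, 8, 5, 9, 2), (9, 12, 6, 8, 9, 5, 6, 5))

ω-coordinates c = M·v, v = (-293, -264, 159, 70, -124, -67, -79, 87):
  c_1 = (0)·(-293) + (0)·(-264) + 0·159 + 0·70 + (-1)·(-124) + (0)·(-67) + (0)·(-79) + 0·87 = 124
  c_2 = (-1)·(-293) + (0)·(-264) + 0·159 + 0·70 + (0)·(-124) + (2)·(-67) + (0)·(-79) + 0·87 = 159
  c_3 = (0)·(-293) + (0)·(-264) + 0·159 + 0·70 + (0)·(-124) + (0)·(-67) + (-1)·(-79) + 0·87 = 79
  c_4 = (0)·(-293) + (-1)·(-264) + 0·159 + 0·70 + (0)·(-124) + (0)·(-67) + (2)·(-79) + 0·87 = 106
  c_5 = (0)·(-293) + (0)·(-264) + 1·159 + 2·70 + (0)·(-124) + (0)·(-67) + (0)·(-79) + (-2)·(87) = 125
  c_6 = (0)·(-293) + (0)·(-264) + 0·159 + 1·70 + (0)·(-124) + (0)·(-67) + (0)·(-79) + 0·87 = 70
  c_7 = (0)·(-293) + (0)·(-264) + 0·159 + 0·70 + (0)·(-124) + (0)·(-67) + (0)·(-79) + 1·87 = 87
  c_8 = (0)·(-293) + (0)·(-264) + 0·159 + 0·70 + (0)·(-124) + (-1)·(-67) + (0)·(-79) + 0·87 = 67
Writing each c_i in base p = 13:
  c_1 = 124 = 7·13^0 + 9·13^1
  c_2 = 159 = 3·13^0 + 12·13^1
  c_3 = 79 = 1·13^0 + 6·13^1
  c_4 = 106 = 2·13^0 + 8·13^1
  c_5 = 125 = 8·13^0 + 9·13^1
  c_6 = 70 = 5·13^0 + 5·13^1
  c_7 = 87 = 9·13^0 + 6·13^1
  c_8 = 67 = 2·13^0 + 5·13^1
λ_0 = (7, 3, 1, 2, 8, 5, 9, 2)
λ_1 = (9, 12, 6, 8, 9, 5, 6, 5)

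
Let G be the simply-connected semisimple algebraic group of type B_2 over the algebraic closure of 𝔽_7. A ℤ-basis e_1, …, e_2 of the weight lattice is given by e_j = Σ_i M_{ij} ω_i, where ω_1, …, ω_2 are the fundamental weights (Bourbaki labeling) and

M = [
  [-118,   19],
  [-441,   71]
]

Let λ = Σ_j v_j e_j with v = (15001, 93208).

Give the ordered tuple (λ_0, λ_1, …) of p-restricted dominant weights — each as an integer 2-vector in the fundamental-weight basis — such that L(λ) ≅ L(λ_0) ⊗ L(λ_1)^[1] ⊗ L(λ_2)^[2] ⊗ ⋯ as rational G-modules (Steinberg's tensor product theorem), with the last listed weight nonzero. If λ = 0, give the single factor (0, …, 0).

In the fundamental-weight basis, λ has coordinates c = M·v (v = (15001, 93208)):
  c_1 = (-118)·(15001) + 19·93208 = 834
  c_2 = (-441)·(15001) + 71·93208 = 2327
Base-7 expansion of each c_i:
  c_1 = 834 = 1·7^0 + 0·7^1 + 3·7^2 + 2·7^3
  c_2 = 2327 = 3·7^0 + 3·7^1 + 5·7^2 + 6·7^3
λ_0 = (1, 3)
λ_1 = (0, 3)
λ_2 = (3, 5)
λ_3 = (2, 6)

((1, 3), (0, 3), (3, 5), (2, 6))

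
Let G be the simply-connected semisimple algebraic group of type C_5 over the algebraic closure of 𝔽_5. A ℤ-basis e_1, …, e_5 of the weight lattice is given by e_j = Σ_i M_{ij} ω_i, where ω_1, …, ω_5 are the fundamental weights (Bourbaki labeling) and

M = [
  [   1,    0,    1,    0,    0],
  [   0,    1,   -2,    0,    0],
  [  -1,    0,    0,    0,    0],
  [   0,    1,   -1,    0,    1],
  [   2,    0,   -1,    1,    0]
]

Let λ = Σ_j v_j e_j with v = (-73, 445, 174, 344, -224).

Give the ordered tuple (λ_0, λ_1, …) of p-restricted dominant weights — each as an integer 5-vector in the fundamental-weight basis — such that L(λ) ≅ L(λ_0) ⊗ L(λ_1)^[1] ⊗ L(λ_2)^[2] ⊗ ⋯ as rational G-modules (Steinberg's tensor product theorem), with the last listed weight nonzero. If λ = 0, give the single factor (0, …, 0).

((1, 2, 3, 2, 4), (0, 4, 4, 4, 4), (4, 3, 2, 1, 0))

In the fundamental-weight basis, λ has coordinates c = M·v (v = (-73, 445, 174, 344, -224)):
  c_1 = (1)·(-73) + (0)·(445) + (1)·(174) + (0)·(344) + (0)·(-224) = 101
  c_2 = (0)·(-73) + (1)·(445) + (-2)·(174) + (0)·(344) + (0)·(-224) = 97
  c_3 = (-1)·(-73) + (0)·(445) + (0)·(174) + (0)·(344) + (0)·(-224) = 73
  c_4 = (0)·(-73) + (1)·(445) + (-1)·(174) + (0)·(344) + (1)·(-224) = 47
  c_5 = (2)·(-73) + (0)·(445) + (-1)·(174) + (1)·(344) + (0)·(-224) = 24
p = 5; digits c_i = Σ_j d_{ij}·5^j, 0 ≤ d_{ij} < 5:
  c_1 = 101 = 1·5^0 + 0·5^1 + 4·5^2
  c_2 = 97 = 2·5^0 + 4·5^1 + 3·5^2
  c_3 = 73 = 3·5^0 + 4·5^1 + 2·5^2
  c_4 = 47 = 2·5^0 + 4·5^1 + 1·5^2
  c_5 = 24 = 4·5^0 + 4·5^1
p-restricted factor λ_0 = (1, 2, 3, 2, 4)
p-restricted factor λ_1 = (0, 4, 4, 4, 4)
p-restricted factor λ_2 = (4, 3, 2, 1, 0)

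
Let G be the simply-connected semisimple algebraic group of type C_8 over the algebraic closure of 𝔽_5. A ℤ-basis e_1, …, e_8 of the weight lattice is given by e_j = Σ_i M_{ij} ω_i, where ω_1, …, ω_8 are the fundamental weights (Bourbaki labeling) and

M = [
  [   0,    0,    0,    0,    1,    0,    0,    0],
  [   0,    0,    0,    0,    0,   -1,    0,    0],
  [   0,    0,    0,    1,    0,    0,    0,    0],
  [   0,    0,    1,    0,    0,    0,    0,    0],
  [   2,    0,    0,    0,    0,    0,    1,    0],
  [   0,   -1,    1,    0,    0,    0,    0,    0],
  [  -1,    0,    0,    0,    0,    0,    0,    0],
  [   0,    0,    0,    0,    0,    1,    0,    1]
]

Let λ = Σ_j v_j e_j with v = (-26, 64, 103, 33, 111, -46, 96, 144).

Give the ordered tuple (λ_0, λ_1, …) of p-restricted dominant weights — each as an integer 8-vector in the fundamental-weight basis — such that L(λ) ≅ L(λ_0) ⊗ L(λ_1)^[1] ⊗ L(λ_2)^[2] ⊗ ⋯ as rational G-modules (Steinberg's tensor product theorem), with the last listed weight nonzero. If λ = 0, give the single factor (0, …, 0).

Change of basis e → ω: c = M·v where v = (-26, 64, 103, 33, 111, -46, 96, 144):
  c_1 = (0)·(-26) + (0)·(64) + (0)·(103) + (0)·(33) + (1)·(111) + (0)·(-46) + (0)·(96) + (0)·(144) = 111
  c_2 = (0)·(-26) + (0)·(64) + (0)·(103) + (0)·(33) + (0)·(111) + (-1)·(-46) + (0)·(96) + (0)·(144) = 46
  c_3 = (0)·(-26) + (0)·(64) + (0)·(103) + (1)·(33) + (0)·(111) + (0)·(-46) + (0)·(96) + (0)·(144) = 33
  c_4 = (0)·(-26) + (0)·(64) + (1)·(103) + (0)·(33) + (0)·(111) + (0)·(-46) + (0)·(96) + (0)·(144) = 103
  c_5 = (2)·(-26) + (0)·(64) + (0)·(103) + (0)·(33) + (0)·(111) + (0)·(-46) + (1)·(96) + (0)·(144) = 44
  c_6 = (0)·(-26) + (-1)·(64) + (1)·(103) + (0)·(33) + (0)·(111) + (0)·(-46) + (0)·(96) + (0)·(144) = 39
  c_7 = (-1)·(-26) + (0)·(64) + (0)·(103) + (0)·(33) + (0)·(111) + (0)·(-46) + (0)·(96) + (0)·(144) = 26
  c_8 = (0)·(-26) + (0)·(64) + (0)·(103) + (0)·(33) + (0)·(111) + (1)·(-46) + (0)·(96) + (1)·(144) = 98
Writing each c_i in base p = 5:
  c_1 = 111 = 1·5^0 + 2·5^1 + 4·5^2
  c_2 = 46 = 1·5^0 + 4·5^1 + 1·5^2
  c_3 = 33 = 3·5^0 + 1·5^1 + 1·5^2
  c_4 = 103 = 3·5^0 + 0·5^1 + 4·5^2
  c_5 = 44 = 4·5^0 + 3·5^1 + 1·5^2
  c_6 = 39 = 4·5^0 + 2·5^1 + 1·5^2
  c_7 = 26 = 1·5^0 + 0·5^1 + 1·5^2
  c_8 = 98 = 3·5^0 + 4·5^1 + 3·5^2
p-restricted factor λ_0 = (1, 1, 3, 3, 4, 4, 1, 3)
p-restricted factor λ_1 = (2, 4, 1, 0, 3, 2, 0, 4)
p-restricted factor λ_2 = (4, 1, 1, 4, 1, 1, 1, 3)

((1, 1, 3, 3, 4, 4, 1, 3), (2, 4, 1, 0, 3, 2, 0, 4), (4, 1, 1, 4, 1, 1, 1, 3))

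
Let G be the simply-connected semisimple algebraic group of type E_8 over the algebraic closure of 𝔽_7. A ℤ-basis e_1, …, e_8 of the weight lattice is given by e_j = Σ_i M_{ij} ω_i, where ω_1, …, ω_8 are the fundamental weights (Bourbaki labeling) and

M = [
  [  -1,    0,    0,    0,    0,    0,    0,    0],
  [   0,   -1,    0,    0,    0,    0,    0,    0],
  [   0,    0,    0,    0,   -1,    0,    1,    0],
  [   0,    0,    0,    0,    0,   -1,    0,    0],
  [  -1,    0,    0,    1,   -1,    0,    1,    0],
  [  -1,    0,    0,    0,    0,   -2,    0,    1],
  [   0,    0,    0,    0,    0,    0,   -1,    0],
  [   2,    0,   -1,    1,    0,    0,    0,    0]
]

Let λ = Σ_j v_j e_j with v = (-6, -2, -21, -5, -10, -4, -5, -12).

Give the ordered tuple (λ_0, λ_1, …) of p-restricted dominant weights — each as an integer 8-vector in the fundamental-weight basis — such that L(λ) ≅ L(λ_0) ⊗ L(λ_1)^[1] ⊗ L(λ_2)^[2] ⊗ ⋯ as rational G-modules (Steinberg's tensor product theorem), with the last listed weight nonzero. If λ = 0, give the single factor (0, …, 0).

Converting to the ω-basis (c_i = row i of M dotted with v = (-6, -2, -21, -5, -10, -4, -5, -12)):
  c_1 = -1*-6 + 0*-2 + 0*-21 + 0*-5 + 0*-10 + 0*-4 + 0*-5 + 0*-12 = 6
  c_2 = 0*-6 + -1*-2 + 0*-21 + 0*-5 + 0*-10 + 0*-4 + 0*-5 + 0*-12 = 2
  c_3 = 0*-6 + 0*-2 + 0*-21 + 0*-5 + -1*-10 + 0*-4 + 1*-5 + 0*-12 = 5
  c_4 = 0*-6 + 0*-2 + 0*-21 + 0*-5 + 0*-10 + -1*-4 + 0*-5 + 0*-12 = 4
  c_5 = -1*-6 + 0*-2 + 0*-21 + 1*-5 + -1*-10 + 0*-4 + 1*-5 + 0*-12 = 6
  c_6 = -1*-6 + 0*-2 + 0*-21 + 0*-5 + 0*-10 + -2*-4 + 0*-5 + 1*-12 = 2
  c_7 = 0*-6 + 0*-2 + 0*-21 + 0*-5 + 0*-10 + 0*-4 + -1*-5 + 0*-12 = 5
  c_8 = 2*-6 + 0*-2 + -1*-21 + 1*-5 + 0*-10 + 0*-4 + 0*-5 + 0*-12 = 4
Writing each c_i in base p = 7:
  c_1 = 6 = 6·7^0
  c_2 = 2 = 2·7^0
  c_3 = 5 = 5·7^0
  c_4 = 4 = 4·7^0
  c_5 = 6 = 6·7^0
  c_6 = 2 = 2·7^0
  c_7 = 5 = 5·7^0
  c_8 = 4 = 4·7^0
p-restricted factor λ_0 = (6, 2, 5, 4, 6, 2, 5, 4)

((6, 2, 5, 4, 6, 2, 5, 4),)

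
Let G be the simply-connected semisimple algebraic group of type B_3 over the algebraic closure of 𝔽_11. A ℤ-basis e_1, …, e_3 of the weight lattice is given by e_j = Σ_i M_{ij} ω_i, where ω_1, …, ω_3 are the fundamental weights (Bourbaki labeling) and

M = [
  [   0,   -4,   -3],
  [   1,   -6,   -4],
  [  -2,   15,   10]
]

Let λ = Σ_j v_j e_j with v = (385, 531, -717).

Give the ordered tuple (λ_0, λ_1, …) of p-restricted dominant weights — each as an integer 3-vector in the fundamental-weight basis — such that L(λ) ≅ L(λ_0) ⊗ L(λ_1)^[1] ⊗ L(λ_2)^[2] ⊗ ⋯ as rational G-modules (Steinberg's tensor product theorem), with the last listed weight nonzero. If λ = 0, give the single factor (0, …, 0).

((5, 1, 3), (2, 6, 2))

ω-coordinates c = M·v, v = (385, 531, -717):
  c_1 = 0·385 + (-4)·(531) + (-3)·(-717) = 27
  c_2 = 1·385 + (-6)·(531) + (-4)·(-717) = 67
  c_3 = (-2)·(385) + 15·531 + (10)·(-717) = 25
p = 11; digits c_i = Σ_j d_{ij}·11^j, 0 ≤ d_{ij} < 11:
  c_1 = 27 = 5·11^0 + 2·11^1
  c_2 = 67 = 1·11^0 + 6·11^1
  c_3 = 25 = 3·11^0 + 2·11^1
p-restricted factor λ_0 = (5, 1, 3)
p-restricted factor λ_1 = (2, 6, 2)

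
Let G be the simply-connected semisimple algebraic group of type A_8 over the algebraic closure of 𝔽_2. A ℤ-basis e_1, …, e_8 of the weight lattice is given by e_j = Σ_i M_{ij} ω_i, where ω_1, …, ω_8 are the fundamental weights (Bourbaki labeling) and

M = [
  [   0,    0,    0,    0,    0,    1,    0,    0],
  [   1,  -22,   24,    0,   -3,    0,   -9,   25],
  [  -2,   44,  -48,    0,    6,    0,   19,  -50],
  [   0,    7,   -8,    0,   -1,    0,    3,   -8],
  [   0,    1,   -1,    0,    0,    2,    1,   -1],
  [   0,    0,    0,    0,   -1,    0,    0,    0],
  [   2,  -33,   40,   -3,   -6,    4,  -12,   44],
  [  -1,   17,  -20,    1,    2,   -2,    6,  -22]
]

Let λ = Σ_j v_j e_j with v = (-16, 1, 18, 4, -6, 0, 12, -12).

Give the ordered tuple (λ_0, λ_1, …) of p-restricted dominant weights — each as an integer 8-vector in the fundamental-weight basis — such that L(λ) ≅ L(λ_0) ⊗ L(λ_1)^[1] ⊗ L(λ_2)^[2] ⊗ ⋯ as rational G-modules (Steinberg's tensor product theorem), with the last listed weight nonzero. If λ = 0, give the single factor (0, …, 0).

Converting to the ω-basis (c_i = row i of M dotted with v = (-16, 1, 18, 4, -6, 0, 12, -12)):
  c_1 = 0*-16 + 0*1 + 0*18 + 0*4 + 0*-6 + 1*0 + 0*12 + 0*-12 = 0
  c_2 = 1*-16 + -22*1 + 24*18 + 0*4 + -3*-6 + 0*0 + -9*12 + 25*-12 = 4
  c_3 = -2*-16 + 44*1 + -48*18 + 0*4 + 6*-6 + 0*0 + 19*12 + -50*-12 = 4
  c_4 = 0*-16 + 7*1 + -8*18 + 0*4 + -1*-6 + 0*0 + 3*12 + -8*-12 = 1
  c_5 = 0*-16 + 1*1 + -1*18 + 0*4 + 0*-6 + 2*0 + 1*12 + -1*-12 = 7
  c_6 = 0*-16 + 0*1 + 0*18 + 0*4 + -1*-6 + 0*0 + 0*12 + 0*-12 = 6
  c_7 = 2*-16 + -33*1 + 40*18 + -3*4 + -6*-6 + 4*0 + -12*12 + 44*-12 = 7
  c_8 = -1*-16 + 17*1 + -20*18 + 1*4 + 2*-6 + -2*0 + 6*12 + -22*-12 = 1
p = 2; digits c_i = Σ_j d_{ij}·2^j, 0 ≤ d_{ij} < 2:
  c_1 = 0
  c_2 = 4 = 0·2^0 + 0·2^1 + 1·2^2
  c_3 = 4 = 0·2^0 + 0·2^1 + 1·2^2
  c_4 = 1 = 1·2^0
  c_5 = 7 = 1·2^0 + 1·2^1 + 1·2^2
  c_6 = 6 = 0·2^0 + 1·2^1 + 1·2^2
  c_7 = 7 = 1·2^0 + 1·2^1 + 1·2^2
  c_8 = 1 = 1·2^0
p-restricted factor λ_0 = (0, 0, 0, 1, 1, 0, 1, 1)
p-restricted factor λ_1 = (0, 0, 0, 0, 1, 1, 1, 0)
p-restricted factor λ_2 = (0, 1, 1, 0, 1, 1, 1, 0)

((0, 0, 0, 1, 1, 0, 1, 1), (0, 0, 0, 0, 1, 1, 1, 0), (0, 1, 1, 0, 1, 1, 1, 0))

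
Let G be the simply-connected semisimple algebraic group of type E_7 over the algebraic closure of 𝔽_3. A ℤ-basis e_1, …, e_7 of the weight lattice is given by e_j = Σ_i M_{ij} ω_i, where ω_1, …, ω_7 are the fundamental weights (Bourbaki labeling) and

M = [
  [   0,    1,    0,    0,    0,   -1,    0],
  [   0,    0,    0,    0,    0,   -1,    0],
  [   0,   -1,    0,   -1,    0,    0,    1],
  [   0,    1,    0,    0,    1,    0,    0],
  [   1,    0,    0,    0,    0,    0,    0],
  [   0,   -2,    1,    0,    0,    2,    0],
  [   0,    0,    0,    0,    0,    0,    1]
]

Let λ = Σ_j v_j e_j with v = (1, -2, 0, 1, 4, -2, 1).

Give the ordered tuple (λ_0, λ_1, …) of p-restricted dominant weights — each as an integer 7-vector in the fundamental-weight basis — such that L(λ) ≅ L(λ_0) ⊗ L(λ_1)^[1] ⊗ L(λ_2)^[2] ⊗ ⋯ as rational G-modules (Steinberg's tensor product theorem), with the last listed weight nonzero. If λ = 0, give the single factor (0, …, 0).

Change of basis e → ω: c = M·v where v = (1, -2, 0, 1, 4, -2, 1):
  c_1 = 0·1 + (1)·(-2) + 0·0 + 0·1 + 0·4 + (-1)·(-2) + 0·1 = 0
  c_2 = 0·1 + (0)·(-2) + 0·0 + 0·1 + 0·4 + (-1)·(-2) + 0·1 = 2
  c_3 = 0·1 + (-1)·(-2) + 0·0 + (-1)·(1) + 0·4 + (0)·(-2) + 1·1 = 2
  c_4 = 0·1 + (1)·(-2) + 0·0 + 0·1 + 1·4 + (0)·(-2) + 0·1 = 2
  c_5 = 1·1 + (0)·(-2) + 0·0 + 0·1 + 0·4 + (0)·(-2) + 0·1 = 1
  c_6 = 0·1 + (-2)·(-2) + 1·0 + 0·1 + 0·4 + (2)·(-2) + 0·1 = 0
  c_7 = 0·1 + (0)·(-2) + 0·0 + 0·1 + 0·4 + (0)·(-2) + 1·1 = 1
Expand coordinatewise in base 3:
  c_1 = 0
  c_2 = 2 = 2·3^0
  c_3 = 2 = 2·3^0
  c_4 = 2 = 2·3^0
  c_5 = 1 = 1·3^0
  c_6 = 0
  c_7 = 1 = 1·3^0
p-restricted factor λ_0 = (0, 2, 2, 2, 1, 0, 1)

((0, 2, 2, 2, 1, 0, 1),)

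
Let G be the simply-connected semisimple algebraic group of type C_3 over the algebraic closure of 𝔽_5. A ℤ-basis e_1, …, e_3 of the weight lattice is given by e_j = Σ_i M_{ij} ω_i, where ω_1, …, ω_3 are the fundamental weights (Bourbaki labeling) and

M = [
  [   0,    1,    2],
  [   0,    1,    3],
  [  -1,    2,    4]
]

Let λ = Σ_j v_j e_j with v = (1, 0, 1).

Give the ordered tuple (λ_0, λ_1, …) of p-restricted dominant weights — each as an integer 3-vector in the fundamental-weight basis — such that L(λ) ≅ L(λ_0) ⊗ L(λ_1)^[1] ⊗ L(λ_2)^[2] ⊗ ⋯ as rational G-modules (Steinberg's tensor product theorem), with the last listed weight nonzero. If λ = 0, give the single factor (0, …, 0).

((2, 3, 3),)

ω-coordinates c = M·v, v = (1, 0, 1):
  c_1 = 0·1 + 1·0 + 2·1 = 2
  c_2 = 0·1 + 1·0 + 3·1 = 3
  c_3 = (-1)·(1) + 2·0 + 4·1 = 3
Writing each c_i in base p = 5:
  c_1 = 2 = 2·5^0
  c_2 = 3 = 3·5^0
  c_3 = 3 = 3·5^0
p-restricted factor λ_0 = (2, 3, 3)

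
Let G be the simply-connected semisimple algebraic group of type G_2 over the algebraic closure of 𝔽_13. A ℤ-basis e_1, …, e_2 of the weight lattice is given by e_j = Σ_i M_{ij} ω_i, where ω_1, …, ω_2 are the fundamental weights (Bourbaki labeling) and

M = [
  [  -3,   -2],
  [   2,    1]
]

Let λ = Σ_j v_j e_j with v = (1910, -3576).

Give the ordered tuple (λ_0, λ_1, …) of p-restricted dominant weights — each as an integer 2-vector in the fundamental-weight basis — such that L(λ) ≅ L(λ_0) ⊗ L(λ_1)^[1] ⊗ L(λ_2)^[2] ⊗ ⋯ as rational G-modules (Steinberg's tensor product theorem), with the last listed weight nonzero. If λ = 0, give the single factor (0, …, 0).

((5, 10), (5, 5), (8, 1))

In the fundamental-weight basis, λ has coordinates c = M·v (v = (1910, -3576)):
  c_1 = (-3)·(1910) + (-2)·(-3576) = 1422
  c_2 = (2)·(1910) + (1)·(-3576) = 244
Expand coordinatewise in base 13:
  c_1 = 1422 = 5·13^0 + 5·13^1 + 8·13^2
  c_2 = 244 = 10·13^0 + 5·13^1 + 1·13^2
p-restricted factor λ_0 = (5, 10)
p-restricted factor λ_1 = (5, 5)
p-restricted factor λ_2 = (8, 1)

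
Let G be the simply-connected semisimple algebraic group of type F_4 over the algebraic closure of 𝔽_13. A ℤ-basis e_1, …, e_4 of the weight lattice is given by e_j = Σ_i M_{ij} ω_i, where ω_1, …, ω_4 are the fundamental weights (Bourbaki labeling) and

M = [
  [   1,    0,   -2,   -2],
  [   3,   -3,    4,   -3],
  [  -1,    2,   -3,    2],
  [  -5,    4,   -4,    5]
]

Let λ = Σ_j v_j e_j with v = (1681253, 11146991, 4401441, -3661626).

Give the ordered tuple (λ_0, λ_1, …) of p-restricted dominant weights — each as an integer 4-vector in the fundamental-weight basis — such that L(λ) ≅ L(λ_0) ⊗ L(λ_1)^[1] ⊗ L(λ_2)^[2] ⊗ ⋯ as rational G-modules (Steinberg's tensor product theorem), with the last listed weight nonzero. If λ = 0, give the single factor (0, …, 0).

((6, 1, 4, 5), (0, 7, 11, 8), (10, 0, 9, 11), (0, 10, 12, 4), (7, 6, 2, 9))

In the fundamental-weight basis, λ has coordinates c = M·v (v = (1681253, 11146991, 4401441, -3661626)):
  c_1 = (1)·(1681253) + (0)·(11146991) + (-2)·(4401441) + (-2)·(-3661626) = 201623
  c_2 = (3)·(1681253) + (-3)·(11146991) + (4)·(4401441) + (-3)·(-3661626) = 193428
  c_3 = (-1)·(1681253) + (2)·(11146991) + (-3)·(4401441) + (2)·(-3661626) = 85154
  c_4 = (-5)·(1681253) + (4)·(11146991) + (-4)·(4401441) + (5)·(-3661626) = 267805
Writing each c_i in base p = 13:
  c_1 = 201623 = 6·13^0 + 0·13^1 + 10·13^2 + 0·13^3 + 7·13^4
  c_2 = 193428 = 1·13^0 + 7·13^1 + 0·13^2 + 10·13^3 + 6·13^4
  c_3 = 85154 = 4·13^0 + 11·13^1 + 9·13^2 + 12·13^3 + 2·13^4
  c_4 = 267805 = 5·13^0 + 8·13^1 + 11·13^2 + 4·13^3 + 9·13^4
λ_0 = (6, 1, 4, 5)
λ_1 = (0, 7, 11, 8)
λ_2 = (10, 0, 9, 11)
λ_3 = (0, 10, 12, 4)
λ_4 = (7, 6, 2, 9)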